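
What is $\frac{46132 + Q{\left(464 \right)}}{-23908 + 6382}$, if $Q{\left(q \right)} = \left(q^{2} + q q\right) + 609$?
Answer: $- \frac{159111}{5842} \approx -27.236$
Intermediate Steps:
$Q{\left(q \right)} = 609 + 2 q^{2}$ ($Q{\left(q \right)} = \left(q^{2} + q^{2}\right) + 609 = 2 q^{2} + 609 = 609 + 2 q^{2}$)
$\frac{46132 + Q{\left(464 \right)}}{-23908 + 6382} = \frac{46132 + \left(609 + 2 \cdot 464^{2}\right)}{-23908 + 6382} = \frac{46132 + \left(609 + 2 \cdot 215296\right)}{-17526} = \left(46132 + \left(609 + 430592\right)\right) \left(- \frac{1}{17526}\right) = \left(46132 + 431201\right) \left(- \frac{1}{17526}\right) = 477333 \left(- \frac{1}{17526}\right) = - \frac{159111}{5842}$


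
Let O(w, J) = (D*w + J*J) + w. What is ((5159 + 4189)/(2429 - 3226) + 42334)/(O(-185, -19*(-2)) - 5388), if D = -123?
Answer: 16865425/7422461 ≈ 2.2722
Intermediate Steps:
O(w, J) = J² - 122*w (O(w, J) = (-123*w + J*J) + w = (-123*w + J²) + w = (J² - 123*w) + w = J² - 122*w)
((5159 + 4189)/(2429 - 3226) + 42334)/(O(-185, -19*(-2)) - 5388) = ((5159 + 4189)/(2429 - 3226) + 42334)/(((-19*(-2))² - 122*(-185)) - 5388) = (9348/(-797) + 42334)/((38² + 22570) - 5388) = (9348*(-1/797) + 42334)/((1444 + 22570) - 5388) = (-9348/797 + 42334)/(24014 - 5388) = (33730850/797)/18626 = (33730850/797)*(1/18626) = 16865425/7422461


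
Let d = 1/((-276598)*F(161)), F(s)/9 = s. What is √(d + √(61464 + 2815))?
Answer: √(-1718 + 688558082436*√64279)/829794 ≈ 15.923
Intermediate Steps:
F(s) = 9*s
d = -1/400790502 (d = 1/((-276598)*((9*161))) = -1/276598/1449 = -1/276598*1/1449 = -1/400790502 ≈ -2.4951e-9)
√(d + √(61464 + 2815)) = √(-1/400790502 + √(61464 + 2815)) = √(-1/400790502 + √64279)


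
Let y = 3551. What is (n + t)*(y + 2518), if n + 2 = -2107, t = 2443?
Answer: 2027046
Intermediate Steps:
n = -2109 (n = -2 - 2107 = -2109)
(n + t)*(y + 2518) = (-2109 + 2443)*(3551 + 2518) = 334*6069 = 2027046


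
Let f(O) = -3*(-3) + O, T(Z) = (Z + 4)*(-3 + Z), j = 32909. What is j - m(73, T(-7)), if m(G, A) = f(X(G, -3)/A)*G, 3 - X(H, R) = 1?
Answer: 483707/15 ≈ 32247.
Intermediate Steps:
X(H, R) = 2 (X(H, R) = 3 - 1*1 = 3 - 1 = 2)
T(Z) = (-3 + Z)*(4 + Z) (T(Z) = (4 + Z)*(-3 + Z) = (-3 + Z)*(4 + Z))
f(O) = 9 + O
m(G, A) = G*(9 + 2/A) (m(G, A) = (9 + 2/A)*G = G*(9 + 2/A))
j - m(73, T(-7)) = 32909 - 73*(2 + 9*(-12 - 7 + (-7)²))/(-12 - 7 + (-7)²) = 32909 - 73*(2 + 9*(-12 - 7 + 49))/(-12 - 7 + 49) = 32909 - 73*(2 + 9*30)/30 = 32909 - 73*(2 + 270)/30 = 32909 - 73*272/30 = 32909 - 1*9928/15 = 32909 - 9928/15 = 483707/15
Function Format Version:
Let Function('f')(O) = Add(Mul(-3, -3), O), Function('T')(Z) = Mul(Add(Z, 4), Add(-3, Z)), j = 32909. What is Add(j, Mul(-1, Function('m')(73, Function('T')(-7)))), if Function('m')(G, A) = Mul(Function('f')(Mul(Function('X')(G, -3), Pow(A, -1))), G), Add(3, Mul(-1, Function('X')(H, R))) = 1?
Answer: Rational(483707, 15) ≈ 32247.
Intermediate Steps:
Function('X')(H, R) = 2 (Function('X')(H, R) = Add(3, Mul(-1, 1)) = Add(3, -1) = 2)
Function('T')(Z) = Mul(Add(-3, Z), Add(4, Z)) (Function('T')(Z) = Mul(Add(4, Z), Add(-3, Z)) = Mul(Add(-3, Z), Add(4, Z)))
Function('f')(O) = Add(9, O)
Function('m')(G, A) = Mul(G, Add(9, Mul(2, Pow(A, -1)))) (Function('m')(G, A) = Mul(Add(9, Mul(2, Pow(A, -1))), G) = Mul(G, Add(9, Mul(2, Pow(A, -1)))))
Add(j, Mul(-1, Function('m')(73, Function('T')(-7)))) = Add(32909, Mul(-1, Mul(73, Pow(Add(-12, -7, Pow(-7, 2)), -1), Add(2, Mul(9, Add(-12, -7, Pow(-7, 2))))))) = Add(32909, Mul(-1, Mul(73, Pow(Add(-12, -7, 49), -1), Add(2, Mul(9, Add(-12, -7, 49)))))) = Add(32909, Mul(-1, Mul(73, Pow(30, -1), Add(2, Mul(9, 30))))) = Add(32909, Mul(-1, Mul(73, Rational(1, 30), Add(2, 270)))) = Add(32909, Mul(-1, Mul(73, Rational(1, 30), 272))) = Add(32909, Mul(-1, Rational(9928, 15))) = Add(32909, Rational(-9928, 15)) = Rational(483707, 15)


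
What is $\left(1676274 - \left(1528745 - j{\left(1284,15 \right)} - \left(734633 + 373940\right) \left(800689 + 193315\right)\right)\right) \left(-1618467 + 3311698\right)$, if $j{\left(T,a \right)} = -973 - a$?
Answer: $1865815504755263423$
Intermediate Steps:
$\left(1676274 - \left(1528745 - j{\left(1284,15 \right)} - \left(734633 + 373940\right) \left(800689 + 193315\right)\right)\right) \left(-1618467 + 3311698\right) = \left(1676274 - \left(1529733 - \left(734633 + 373940\right) \left(800689 + 193315\right)\right)\right) \left(-1618467 + 3311698\right) = \left(1676274 + \left(\left(-1528745 + 1108573 \cdot 994004\right) - 988\right)\right) 1693231 = \left(1676274 + \left(\left(-1528745 + 1101925996292\right) - 988\right)\right) 1693231 = \left(1676274 + \left(1101924467547 - 988\right)\right) 1693231 = \left(1676274 + 1101924466559\right) 1693231 = 1101926142833 \cdot 1693231 = 1865815504755263423$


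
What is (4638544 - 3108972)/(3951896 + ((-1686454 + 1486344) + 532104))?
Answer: 764786/2141945 ≈ 0.35705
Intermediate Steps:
(4638544 - 3108972)/(3951896 + ((-1686454 + 1486344) + 532104)) = 1529572/(3951896 + (-200110 + 532104)) = 1529572/(3951896 + 331994) = 1529572/4283890 = 1529572*(1/4283890) = 764786/2141945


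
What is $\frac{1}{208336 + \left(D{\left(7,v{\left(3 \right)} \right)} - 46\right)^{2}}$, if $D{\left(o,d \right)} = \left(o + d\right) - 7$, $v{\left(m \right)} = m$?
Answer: $\frac{1}{210185} \approx 4.7577 \cdot 10^{-6}$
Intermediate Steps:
$D{\left(o,d \right)} = -7 + d + o$ ($D{\left(o,d \right)} = \left(d + o\right) - 7 = -7 + d + o$)
$\frac{1}{208336 + \left(D{\left(7,v{\left(3 \right)} \right)} - 46\right)^{2}} = \frac{1}{208336 + \left(\left(-7 + 3 + 7\right) - 46\right)^{2}} = \frac{1}{208336 + \left(3 - 46\right)^{2}} = \frac{1}{208336 + \left(-43\right)^{2}} = \frac{1}{208336 + 1849} = \frac{1}{210185}$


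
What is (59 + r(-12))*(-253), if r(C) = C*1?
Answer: -11891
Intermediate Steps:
r(C) = C
(59 + r(-12))*(-253) = (59 - 12)*(-253) = 47*(-253) = -11891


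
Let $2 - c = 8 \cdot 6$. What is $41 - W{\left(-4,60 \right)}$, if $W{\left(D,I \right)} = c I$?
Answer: $2801$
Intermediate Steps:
$c = -46$ ($c = 2 - 8 \cdot 6 = 2 - 48 = -46$)
$W{\left(D,I \right)} = - 46 I$
$41 - W{\left(-4,60 \right)} = 41 - \left(-46\right) 60 = 41 - -2760 = 41 + 2760 = 2801$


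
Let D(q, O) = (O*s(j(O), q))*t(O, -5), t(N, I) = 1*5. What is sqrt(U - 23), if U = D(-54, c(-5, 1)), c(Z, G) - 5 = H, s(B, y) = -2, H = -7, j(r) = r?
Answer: I*sqrt(3) ≈ 1.732*I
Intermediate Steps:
t(N, I) = 5
c(Z, G) = -2 (c(Z, G) = 5 - 7 = -2)
D(q, O) = -10*O (D(q, O) = (O*(-2))*5 = -2*O*5 = -10*O)
U = 20 (U = -10*(-2) = 20)
sqrt(U - 23) = sqrt(20 - 23) = sqrt(-3) = I*sqrt(3)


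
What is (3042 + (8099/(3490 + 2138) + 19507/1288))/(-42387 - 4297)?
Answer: -791830757/12085927392 ≈ -0.065517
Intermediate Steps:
(3042 + (8099/(3490 + 2138) + 19507/1288))/(-42387 - 4297) = (3042 + (8099/5628 + 19507*(1/1288)))/(-46684) = (3042 + (8099*(1/5628) + 19507/1288))*(-1/46684) = (3042 + (1157/804 + 19507/1288))*(-1/46684) = (3042 + 4293461/258888)*(-1/46684) = (791830757/258888)*(-1/46684) = -791830757/12085927392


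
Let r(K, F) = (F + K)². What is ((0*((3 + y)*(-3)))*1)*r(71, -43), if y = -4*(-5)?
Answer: 0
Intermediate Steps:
y = 20
((0*((3 + y)*(-3)))*1)*r(71, -43) = ((0*((3 + 20)*(-3)))*1)*(-43 + 71)² = ((0*(23*(-3)))*1)*28² = ((0*(-69))*1)*784 = (0*1)*784 = 0*784 = 0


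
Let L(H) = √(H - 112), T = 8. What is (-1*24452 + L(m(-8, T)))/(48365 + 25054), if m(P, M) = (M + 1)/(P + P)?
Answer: -24452/73419 + I*√1801/293676 ≈ -0.33305 + 0.00014451*I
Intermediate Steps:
m(P, M) = (1 + M)/(2*P) (m(P, M) = (1 + M)/((2*P)) = (1 + M)*(1/(2*P)) = (1 + M)/(2*P))
L(H) = √(-112 + H)
(-1*24452 + L(m(-8, T)))/(48365 + 25054) = (-1*24452 + √(-112 + (½)*(1 + 8)/(-8)))/(48365 + 25054) = (-24452 + √(-112 + (½)*(-⅛)*9))/73419 = (-24452 + √(-112 - 9/16))*(1/73419) = (-24452 + √(-1801/16))*(1/73419) = (-24452 + I*√1801/4)*(1/73419) = -24452/73419 + I*√1801/293676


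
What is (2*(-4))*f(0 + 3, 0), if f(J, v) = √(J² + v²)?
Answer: -24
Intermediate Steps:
(2*(-4))*f(0 + 3, 0) = (2*(-4))*√((0 + 3)² + 0²) = -8*√(3² + 0) = -8*√(9 + 0) = -8*√9 = -8*3 = -24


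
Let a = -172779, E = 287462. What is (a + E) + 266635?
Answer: 381318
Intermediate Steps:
(a + E) + 266635 = (-172779 + 287462) + 266635 = 114683 + 266635 = 381318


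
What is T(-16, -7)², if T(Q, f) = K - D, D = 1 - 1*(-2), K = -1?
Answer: 16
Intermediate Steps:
D = 3 (D = 1 + 2 = 3)
T(Q, f) = -4 (T(Q, f) = -1 - 1*3 = -1 - 3 = -4)
T(-16, -7)² = (-4)² = 16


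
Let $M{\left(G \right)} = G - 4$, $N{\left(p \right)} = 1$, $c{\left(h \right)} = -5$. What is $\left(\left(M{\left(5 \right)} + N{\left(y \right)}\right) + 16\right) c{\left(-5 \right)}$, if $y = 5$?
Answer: $-90$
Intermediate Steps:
$M{\left(G \right)} = -4 + G$ ($M{\left(G \right)} = G - 4 = -4 + G$)
$\left(\left(M{\left(5 \right)} + N{\left(y \right)}\right) + 16\right) c{\left(-5 \right)} = \left(\left(\left(-4 + 5\right) + 1\right) + 16\right) \left(-5\right) = \left(\left(1 + 1\right) + 16\right) \left(-5\right) = \left(2 + 16\right) \left(-5\right) = 18 \left(-5\right) = -90$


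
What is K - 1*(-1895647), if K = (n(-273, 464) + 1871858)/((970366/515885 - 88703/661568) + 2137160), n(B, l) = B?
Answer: 1382682452637912484097651/729398360495935533 ≈ 1.8956e+6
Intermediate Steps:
K = 638758873778772800/729398360495935533 (K = (-273 + 1871858)/((970366/515885 - 88703/661568) + 2137160) = 1871585/((970366*(1/515885) - 88703*1/661568) + 2137160) = 1871585/((970366/515885 - 88703/661568) + 2137160) = 1871585/(596202546733/341293007680 + 2137160) = 1871585/(729398360495935533/341293007680) = 1871585*(341293007680/729398360495935533) = 638758873778772800/729398360495935533 ≈ 0.87573)
K - 1*(-1895647) = 638758873778772800/729398360495935533 - 1*(-1895647) = 638758873778772800/729398360495935533 + 1895647 = 1382682452637912484097651/729398360495935533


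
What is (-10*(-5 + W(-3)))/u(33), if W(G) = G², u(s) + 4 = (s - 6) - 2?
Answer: -40/21 ≈ -1.9048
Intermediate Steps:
u(s) = -12 + s (u(s) = -4 + ((s - 6) - 2) = -4 + ((-6 + s) - 2) = -4 + (-8 + s) = -12 + s)
(-10*(-5 + W(-3)))/u(33) = (-10*(-5 + (-3)²))/(-12 + 33) = -10*(-5 + 9)/21 = -10*4*(1/21) = -40*1/21 = -40/21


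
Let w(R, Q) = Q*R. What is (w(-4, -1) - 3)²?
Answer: 1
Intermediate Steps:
(w(-4, -1) - 3)² = (-1*(-4) - 3)² = (4 - 3)² = 1² = 1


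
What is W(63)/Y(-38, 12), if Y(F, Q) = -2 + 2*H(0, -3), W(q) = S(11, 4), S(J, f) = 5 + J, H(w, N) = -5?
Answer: -4/3 ≈ -1.3333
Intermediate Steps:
W(q) = 16 (W(q) = 5 + 11 = 16)
Y(F, Q) = -12 (Y(F, Q) = -2 + 2*(-5) = -2 - 10 = -12)
W(63)/Y(-38, 12) = 16/(-12) = 16*(-1/12) = -4/3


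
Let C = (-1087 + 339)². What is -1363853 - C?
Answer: -1923357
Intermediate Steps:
C = 559504 (C = (-748)² = 559504)
-1363853 - C = -1363853 - 1*559504 = -1363853 - 559504 = -1923357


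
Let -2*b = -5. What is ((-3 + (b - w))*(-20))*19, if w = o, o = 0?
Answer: 190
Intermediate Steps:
b = 5/2 (b = -½*(-5) = 5/2 ≈ 2.5000)
w = 0
((-3 + (b - w))*(-20))*19 = ((-3 + (5/2 - 1*0))*(-20))*19 = ((-3 + (5/2 + 0))*(-20))*19 = ((-3 + 5/2)*(-20))*19 = -½*(-20)*19 = 10*19 = 190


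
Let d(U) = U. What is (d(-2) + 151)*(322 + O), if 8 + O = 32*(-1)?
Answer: 42018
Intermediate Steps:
O = -40 (O = -8 + 32*(-1) = -8 - 32 = -40)
(d(-2) + 151)*(322 + O) = (-2 + 151)*(322 - 40) = 149*282 = 42018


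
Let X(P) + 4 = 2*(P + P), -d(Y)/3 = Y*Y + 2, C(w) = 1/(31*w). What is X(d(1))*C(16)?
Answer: -5/62 ≈ -0.080645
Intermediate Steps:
C(w) = 1/(31*w)
d(Y) = -6 - 3*Y² (d(Y) = -3*(Y*Y + 2) = -3*(Y² + 2) = -3*(2 + Y²) = -6 - 3*Y²)
X(P) = -4 + 4*P (X(P) = -4 + 2*(P + P) = -4 + 2*(2*P) = -4 + 4*P)
X(d(1))*C(16) = (-4 + 4*(-6 - 3*1²))*((1/31)/16) = (-4 + 4*(-6 - 3*1))*((1/31)*(1/16)) = (-4 + 4*(-6 - 3))*(1/496) = (-4 + 4*(-9))*(1/496) = (-4 - 36)*(1/496) = -40*1/496 = -5/62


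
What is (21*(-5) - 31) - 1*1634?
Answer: -1770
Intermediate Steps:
(21*(-5) - 31) - 1*1634 = (-105 - 31) - 1634 = -136 - 1634 = -1770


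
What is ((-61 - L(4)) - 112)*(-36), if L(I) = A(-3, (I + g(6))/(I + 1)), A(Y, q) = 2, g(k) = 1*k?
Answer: 6300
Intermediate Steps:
g(k) = k
L(I) = 2
((-61 - L(4)) - 112)*(-36) = ((-61 - 1*2) - 112)*(-36) = ((-61 - 2) - 112)*(-36) = (-63 - 112)*(-36) = -175*(-36) = 6300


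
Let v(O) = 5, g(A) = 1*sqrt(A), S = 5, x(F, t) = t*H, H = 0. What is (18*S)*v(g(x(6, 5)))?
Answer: 450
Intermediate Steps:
x(F, t) = 0 (x(F, t) = t*0 = 0)
g(A) = sqrt(A)
(18*S)*v(g(x(6, 5))) = (18*5)*5 = 90*5 = 450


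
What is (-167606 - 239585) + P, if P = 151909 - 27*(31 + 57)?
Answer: -257658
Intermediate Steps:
P = 149533 (P = 151909 - 27*88 = 151909 - 2376 = 149533)
(-167606 - 239585) + P = (-167606 - 239585) + 149533 = -407191 + 149533 = -257658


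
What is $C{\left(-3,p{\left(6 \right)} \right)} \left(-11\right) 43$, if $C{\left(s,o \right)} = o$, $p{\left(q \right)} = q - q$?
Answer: $0$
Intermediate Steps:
$p{\left(q \right)} = 0$
$C{\left(-3,p{\left(6 \right)} \right)} \left(-11\right) 43 = 0 \left(-11\right) 43 = 0 \cdot 43 = 0$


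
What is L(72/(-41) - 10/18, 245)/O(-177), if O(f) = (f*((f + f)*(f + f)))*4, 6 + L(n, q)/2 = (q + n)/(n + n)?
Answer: 24947/18920334996 ≈ 1.3185e-6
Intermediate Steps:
L(n, q) = -12 + (n + q)/n (L(n, q) = -12 + 2*((q + n)/(n + n)) = -12 + 2*((n + q)/((2*n))) = -12 + 2*((n + q)*(1/(2*n))) = -12 + 2*((n + q)/(2*n)) = -12 + (n + q)/n)
O(f) = 16*f**3 (O(f) = (f*((2*f)*(2*f)))*4 = (f*(4*f**2))*4 = (4*f**3)*4 = 16*f**3)
L(72/(-41) - 10/18, 245)/O(-177) = (-11 + 245/(72/(-41) - 10/18))/((16*(-177)**3)) = (-11 + 245/(72*(-1/41) - 10*1/18))/((16*(-5545233))) = (-11 + 245/(-72/41 - 5/9))/(-88723728) = (-11 + 245/(-853/369))*(-1/88723728) = (-11 + 245*(-369/853))*(-1/88723728) = (-11 - 90405/853)*(-1/88723728) = -99788/853*(-1/88723728) = 24947/18920334996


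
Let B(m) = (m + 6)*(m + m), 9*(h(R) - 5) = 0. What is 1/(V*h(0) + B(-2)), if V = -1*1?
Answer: -1/21 ≈ -0.047619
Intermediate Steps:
h(R) = 5 (h(R) = 5 + (⅑)*0 = 5 + 0 = 5)
B(m) = 2*m*(6 + m) (B(m) = (6 + m)*(2*m) = 2*m*(6 + m))
V = -1
1/(V*h(0) + B(-2)) = 1/(-1*5 + 2*(-2)*(6 - 2)) = 1/(-5 + 2*(-2)*4) = 1/(-5 - 16) = 1/(-21) = -1/21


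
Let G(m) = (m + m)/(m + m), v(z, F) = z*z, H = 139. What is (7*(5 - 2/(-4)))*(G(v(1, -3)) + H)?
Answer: 5390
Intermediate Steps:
v(z, F) = z²
G(m) = 1 (G(m) = (2*m)/((2*m)) = (2*m)*(1/(2*m)) = 1)
(7*(5 - 2/(-4)))*(G(v(1, -3)) + H) = (7*(5 - 2/(-4)))*(1 + 139) = (7*(5 - 2*(-¼)))*140 = (7*(5 + ½))*140 = (7*(11/2))*140 = (77/2)*140 = 5390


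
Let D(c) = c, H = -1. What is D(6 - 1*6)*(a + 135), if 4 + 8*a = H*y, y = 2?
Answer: 0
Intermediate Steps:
a = -¾ (a = -½ + (-1*2)/8 = -½ + (⅛)*(-2) = -½ - ¼ = -¾ ≈ -0.75000)
D(6 - 1*6)*(a + 135) = (6 - 1*6)*(-¾ + 135) = (6 - 6)*(537/4) = 0*(537/4) = 0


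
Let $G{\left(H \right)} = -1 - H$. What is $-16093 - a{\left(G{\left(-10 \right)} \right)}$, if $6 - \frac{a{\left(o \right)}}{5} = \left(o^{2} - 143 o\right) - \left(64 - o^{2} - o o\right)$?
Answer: $-21663$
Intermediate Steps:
$a{\left(o \right)} = 350 - 15 o^{2} + 715 o$ ($a{\left(o \right)} = 30 - 5 \left(\left(o^{2} - 143 o\right) - \left(64 - o^{2} - o o\right)\right) = 30 - 5 \left(\left(o^{2} - 143 o\right) + \left(\left(o^{2} + o^{2}\right) - 64\right)\right) = 30 - 5 \left(\left(o^{2} - 143 o\right) + \left(2 o^{2} - 64\right)\right) = 30 - 5 \left(\left(o^{2} - 143 o\right) + \left(-64 + 2 o^{2}\right)\right) = 30 - 5 \left(-64 - 143 o + 3 o^{2}\right) = 30 + \left(320 - 15 o^{2} + 715 o\right) = 350 - 15 o^{2} + 715 o$)
$-16093 - a{\left(G{\left(-10 \right)} \right)} = -16093 - \left(350 - 15 \left(-1 - -10\right)^{2} + 715 \left(-1 - -10\right)\right) = -16093 - \left(350 - 15 \left(-1 + 10\right)^{2} + 715 \left(-1 + 10\right)\right) = -16093 - \left(350 - 15 \cdot 9^{2} + 715 \cdot 9\right) = -16093 - \left(350 - 1215 + 6435\right) = -16093 - 5570 = -21663$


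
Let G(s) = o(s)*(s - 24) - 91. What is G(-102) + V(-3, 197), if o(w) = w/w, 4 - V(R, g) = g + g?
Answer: -607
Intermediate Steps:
V(R, g) = 4 - 2*g (V(R, g) = 4 - (g + g) = 4 - 2*g)
o(w) = 1
G(s) = -115 + s (G(s) = 1*(s - 24) - 91 = 1*(-24 + s) - 91 = (-24 + s) - 91 = -115 + s)
G(-102) + V(-3, 197) = (-115 - 102) + (4 - 2*197) = -217 + (4 - 394) = -217 - 390 = -607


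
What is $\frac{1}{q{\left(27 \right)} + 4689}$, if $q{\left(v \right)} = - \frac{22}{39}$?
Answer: $\frac{39}{182849} \approx 0.00021329$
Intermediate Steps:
$q{\left(v \right)} = - \frac{22}{39}$ ($q{\left(v \right)} = \left(-22\right) \frac{1}{39} = - \frac{22}{39}$)
$\frac{1}{q{\left(27 \right)} + 4689} = \frac{1}{- \frac{22}{39} + 4689} = \frac{1}{\frac{182849}{39}} = \frac{39}{182849}$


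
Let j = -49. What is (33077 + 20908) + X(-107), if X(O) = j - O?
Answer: 54043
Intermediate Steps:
X(O) = -49 - O
(33077 + 20908) + X(-107) = (33077 + 20908) + (-49 - 1*(-107)) = 53985 + (-49 + 107) = 53985 + 58 = 54043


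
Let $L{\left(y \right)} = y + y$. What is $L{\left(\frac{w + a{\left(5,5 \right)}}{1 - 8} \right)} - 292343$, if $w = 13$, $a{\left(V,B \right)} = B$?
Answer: $- \frac{2046437}{7} \approx -2.9235 \cdot 10^{5}$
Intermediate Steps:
$L{\left(y \right)} = 2 y$
$L{\left(\frac{w + a{\left(5,5 \right)}}{1 - 8} \right)} - 292343 = 2 \frac{13 + 5}{1 - 8} - 292343 = 2 \frac{18}{-7} - 292343 = 2 \cdot 18 \left(- \frac{1}{7}\right) - 292343 = 2 \left(- \frac{18}{7}\right) - 292343 = - \frac{36}{7} - 292343 = - \frac{2046437}{7}$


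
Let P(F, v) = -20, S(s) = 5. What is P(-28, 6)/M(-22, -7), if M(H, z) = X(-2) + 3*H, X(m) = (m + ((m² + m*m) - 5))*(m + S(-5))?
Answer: 20/63 ≈ 0.31746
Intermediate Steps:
X(m) = (5 + m)*(-5 + m + 2*m²) (X(m) = (m + ((m² + m*m) - 5))*(m + 5) = (m + ((m² + m²) - 5))*(5 + m) = (m + (2*m² - 5))*(5 + m) = (m + (-5 + 2*m²))*(5 + m) = (-5 + m + 2*m²)*(5 + m) = (5 + m)*(-5 + m + 2*m²))
M(H, z) = 3 + 3*H (M(H, z) = (-25 + 2*(-2)³ + 11*(-2)²) + 3*H = (-25 + 2*(-8) + 11*4) + 3*H = (-25 - 16 + 44) + 3*H = 3 + 3*H)
P(-28, 6)/M(-22, -7) = -20/(3 + 3*(-22)) = -20/(3 - 66) = -20/(-63) = -20*(-1/63) = 20/63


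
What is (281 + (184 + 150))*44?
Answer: 27060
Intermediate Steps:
(281 + (184 + 150))*44 = (281 + 334)*44 = 615*44 = 27060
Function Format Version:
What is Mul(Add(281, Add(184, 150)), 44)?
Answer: 27060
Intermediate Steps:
Mul(Add(281, Add(184, 150)), 44) = Mul(Add(281, 334), 44) = Mul(615, 44) = 27060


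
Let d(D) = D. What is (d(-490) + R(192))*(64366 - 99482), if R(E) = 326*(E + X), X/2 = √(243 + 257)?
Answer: -2180773832 - 228956320*√5 ≈ -2.6927e+9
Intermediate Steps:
X = 20*√5 (X = 2*√(243 + 257) = 2*√500 = 2*(10*√5) = 20*√5 ≈ 44.721)
R(E) = 326*E + 6520*√5 (R(E) = 326*(E + 20*√5) = 326*E + 6520*√5)
(d(-490) + R(192))*(64366 - 99482) = (-490 + (326*192 + 6520*√5))*(64366 - 99482) = (-490 + (62592 + 6520*√5))*(-35116) = (62102 + 6520*√5)*(-35116) = -2180773832 - 228956320*√5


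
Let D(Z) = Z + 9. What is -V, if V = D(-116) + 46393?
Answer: -46286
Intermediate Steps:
D(Z) = 9 + Z
V = 46286 (V = (9 - 116) + 46393 = -107 + 46393 = 46286)
-V = -1*46286 = -46286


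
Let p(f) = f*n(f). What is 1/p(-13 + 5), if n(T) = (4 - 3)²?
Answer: -⅛ ≈ -0.12500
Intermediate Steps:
n(T) = 1 (n(T) = 1² = 1)
p(f) = f (p(f) = f*1 = f)
1/p(-13 + 5) = 1/(-13 + 5) = 1/(-8) = -⅛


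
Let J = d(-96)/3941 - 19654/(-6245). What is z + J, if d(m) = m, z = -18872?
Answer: -464392220346/24611545 ≈ -18869.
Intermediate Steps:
J = 76856894/24611545 (J = -96/3941 - 19654/(-6245) = -96*1/3941 - 19654*(-1/6245) = -96/3941 + 19654/6245 = 76856894/24611545 ≈ 3.1228)
z + J = -18872 + 76856894/24611545 = -464392220346/24611545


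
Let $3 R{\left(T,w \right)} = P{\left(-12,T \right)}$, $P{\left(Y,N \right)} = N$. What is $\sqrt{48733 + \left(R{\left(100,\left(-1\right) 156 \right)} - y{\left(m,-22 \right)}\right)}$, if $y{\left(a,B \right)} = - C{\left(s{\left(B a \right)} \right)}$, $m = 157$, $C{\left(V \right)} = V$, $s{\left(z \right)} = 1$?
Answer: $\frac{\sqrt{438906}}{3} \approx 220.83$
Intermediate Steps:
$R{\left(T,w \right)} = \frac{T}{3}$
$y{\left(a,B \right)} = -1$ ($y{\left(a,B \right)} = \left(-1\right) 1 = -1$)
$\sqrt{48733 + \left(R{\left(100,\left(-1\right) 156 \right)} - y{\left(m,-22 \right)}\right)} = \sqrt{48733 + \left(\frac{1}{3} \cdot 100 - -1\right)} = \sqrt{48733 + \left(\frac{100}{3} + 1\right)} = \sqrt{48733 + \frac{103}{3}} = \sqrt{\frac{146302}{3}} = \frac{\sqrt{438906}}{3}$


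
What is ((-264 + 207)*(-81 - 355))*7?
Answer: 173964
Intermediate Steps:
((-264 + 207)*(-81 - 355))*7 = -57*(-436)*7 = 24852*7 = 173964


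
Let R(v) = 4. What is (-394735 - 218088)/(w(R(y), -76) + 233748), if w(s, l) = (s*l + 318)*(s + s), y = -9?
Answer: -612823/233860 ≈ -2.6205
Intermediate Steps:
w(s, l) = 2*s*(318 + l*s) (w(s, l) = (l*s + 318)*(2*s) = (318 + l*s)*(2*s) = 2*s*(318 + l*s))
(-394735 - 218088)/(w(R(y), -76) + 233748) = (-394735 - 218088)/(2*4*(318 - 76*4) + 233748) = -612823/(2*4*(318 - 304) + 233748) = -612823/(2*4*14 + 233748) = -612823/(112 + 233748) = -612823/233860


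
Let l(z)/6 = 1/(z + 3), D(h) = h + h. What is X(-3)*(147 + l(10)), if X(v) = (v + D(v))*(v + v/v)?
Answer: 34506/13 ≈ 2654.3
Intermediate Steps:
D(h) = 2*h
l(z) = 6/(3 + z) (l(z) = 6/(z + 3) = 6/(3 + z))
X(v) = 3*v*(1 + v) (X(v) = (v + 2*v)*(v + v/v) = (3*v)*(v + 1) = (3*v)*(1 + v) = 3*v*(1 + v))
X(-3)*(147 + l(10)) = (3*(-3)*(1 - 3))*(147 + 6/(3 + 10)) = (3*(-3)*(-2))*(147 + 6/13) = 18*(147 + 6*(1/13)) = 18*(147 + 6/13) = 18*(1917/13) = 34506/13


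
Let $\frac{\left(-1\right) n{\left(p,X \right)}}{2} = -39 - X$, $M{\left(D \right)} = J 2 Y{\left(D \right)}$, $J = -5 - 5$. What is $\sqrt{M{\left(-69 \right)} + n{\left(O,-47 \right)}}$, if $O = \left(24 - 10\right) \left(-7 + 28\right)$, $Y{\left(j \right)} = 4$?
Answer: $4 i \sqrt{6} \approx 9.798 i$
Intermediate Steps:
$J = -10$
$M{\left(D \right)} = -80$ ($M{\left(D \right)} = \left(-10\right) 2 \cdot 4 = \left(-20\right) 4 = -80$)
$O = 294$ ($O = 14 \cdot 21 = 294$)
$n{\left(p,X \right)} = 78 + 2 X$ ($n{\left(p,X \right)} = - 2 \left(-39 - X\right) = 78 + 2 X$)
$\sqrt{M{\left(-69 \right)} + n{\left(O,-47 \right)}} = \sqrt{-80 + \left(78 + 2 \left(-47\right)\right)} = \sqrt{-80 + \left(78 - 94\right)} = \sqrt{-80 - 16} = \sqrt{-96} = 4 i \sqrt{6}$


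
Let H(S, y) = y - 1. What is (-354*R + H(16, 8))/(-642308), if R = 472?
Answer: 167081/642308 ≈ 0.26013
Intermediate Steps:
H(S, y) = -1 + y
(-354*R + H(16, 8))/(-642308) = (-354*472 + (-1 + 8))/(-642308) = (-167088 + 7)*(-1/642308) = -167081*(-1/642308) = 167081/642308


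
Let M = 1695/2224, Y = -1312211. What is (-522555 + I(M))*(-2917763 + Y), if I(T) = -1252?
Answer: 2215689991018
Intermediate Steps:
M = 1695/2224 (M = 1695*(1/2224) = 1695/2224 ≈ 0.76214)
(-522555 + I(M))*(-2917763 + Y) = (-522555 - 1252)*(-2917763 - 1312211) = -523807*(-4229974) = 2215689991018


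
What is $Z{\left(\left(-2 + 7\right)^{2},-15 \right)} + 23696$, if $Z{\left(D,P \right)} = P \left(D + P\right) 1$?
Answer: $23546$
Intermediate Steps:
$Z{\left(D,P \right)} = P \left(D + P\right)$
$Z{\left(\left(-2 + 7\right)^{2},-15 \right)} + 23696 = - 15 \left(\left(-2 + 7\right)^{2} - 15\right) + 23696 = - 15 \left(5^{2} - 15\right) + 23696 = - 15 \left(25 - 15\right) + 23696 = \left(-15\right) 10 + 23696 = -150 + 23696 = 23546$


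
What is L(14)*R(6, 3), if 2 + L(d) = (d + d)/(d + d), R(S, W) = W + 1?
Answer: -4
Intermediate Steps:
R(S, W) = 1 + W
L(d) = -1 (L(d) = -2 + (d + d)/(d + d) = -2 + (2*d)/((2*d)) = -2 + (2*d)*(1/(2*d)) = -2 + 1 = -1)
L(14)*R(6, 3) = -(1 + 3) = -1*4 = -4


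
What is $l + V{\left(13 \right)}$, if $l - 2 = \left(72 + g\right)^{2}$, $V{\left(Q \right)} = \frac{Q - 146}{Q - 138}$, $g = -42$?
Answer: $\frac{112883}{125} \approx 903.06$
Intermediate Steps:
$V{\left(Q \right)} = \frac{-146 + Q}{-138 + Q}$
$l = 902$ ($l = 2 + \left(72 - 42\right)^{2} = 2 + 30^{2} = 2 + 900 = 902$)
$l + V{\left(13 \right)} = 902 + \frac{-146 + 13}{-138 + 13} = 902 + \frac{1}{-125} \left(-133\right) = 902 - - \frac{133}{125} = 902 + \frac{133}{125} = \frac{112883}{125}$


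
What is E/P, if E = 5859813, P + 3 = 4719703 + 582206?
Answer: 1953271/1767302 ≈ 1.1052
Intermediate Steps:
P = 5301906 (P = -3 + (4719703 + 582206) = -3 + 5301909 = 5301906)
E/P = 5859813/5301906 = 5859813*(1/5301906) = 1953271/1767302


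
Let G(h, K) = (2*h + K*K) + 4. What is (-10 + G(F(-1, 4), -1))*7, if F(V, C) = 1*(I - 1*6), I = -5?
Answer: -189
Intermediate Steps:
F(V, C) = -11 (F(V, C) = 1*(-5 - 1*6) = 1*(-5 - 6) = 1*(-11) = -11)
G(h, K) = 4 + K**2 + 2*h (G(h, K) = (2*h + K**2) + 4 = (K**2 + 2*h) + 4 = 4 + K**2 + 2*h)
(-10 + G(F(-1, 4), -1))*7 = (-10 + (4 + (-1)**2 + 2*(-11)))*7 = (-10 + (4 + 1 - 22))*7 = (-10 - 17)*7 = -27*7 = -189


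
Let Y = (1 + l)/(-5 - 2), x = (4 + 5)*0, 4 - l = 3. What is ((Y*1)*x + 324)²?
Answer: 104976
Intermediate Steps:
l = 1 (l = 4 - 1*3 = 4 - 3 = 1)
x = 0 (x = 9*0 = 0)
Y = -2/7 (Y = (1 + 1)/(-5 - 2) = 2/(-7) = 2*(-⅐) = -2/7 ≈ -0.28571)
((Y*1)*x + 324)² = (-2/7*1*0 + 324)² = (-2/7*0 + 324)² = (0 + 324)² = 324² = 104976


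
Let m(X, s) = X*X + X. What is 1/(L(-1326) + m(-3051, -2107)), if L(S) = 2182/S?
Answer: 663/6169578559 ≈ 1.0746e-7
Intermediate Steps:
m(X, s) = X + X² (m(X, s) = X² + X = X + X²)
1/(L(-1326) + m(-3051, -2107)) = 1/(2182/(-1326) - 3051*(1 - 3051)) = 1/(2182*(-1/1326) - 3051*(-3050)) = 1/(-1091/663 + 9305550) = 1/(6169578559/663) = 663/6169578559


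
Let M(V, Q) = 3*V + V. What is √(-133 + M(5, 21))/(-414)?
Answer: -I*√113/414 ≈ -0.025677*I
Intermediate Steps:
M(V, Q) = 4*V
√(-133 + M(5, 21))/(-414) = √(-133 + 4*5)/(-414) = √(-133 + 20)*(-1/414) = √(-113)*(-1/414) = (I*√113)*(-1/414) = -I*√113/414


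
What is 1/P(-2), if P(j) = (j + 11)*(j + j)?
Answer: -1/36 ≈ -0.027778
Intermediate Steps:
P(j) = 2*j*(11 + j) (P(j) = (11 + j)*(2*j) = 2*j*(11 + j))
1/P(-2) = 1/(2*(-2)*(11 - 2)) = 1/(2*(-2)*9) = 1/(-36) = -1/36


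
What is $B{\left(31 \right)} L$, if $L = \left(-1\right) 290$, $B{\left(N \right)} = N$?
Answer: $-8990$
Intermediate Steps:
$L = -290$
$B{\left(31 \right)} L = 31 \left(-290\right) = -8990$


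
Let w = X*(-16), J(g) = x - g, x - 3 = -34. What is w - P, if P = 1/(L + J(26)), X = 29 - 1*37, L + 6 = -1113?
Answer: 150529/1176 ≈ 128.00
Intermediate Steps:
x = -31 (x = 3 - 34 = -31)
J(g) = -31 - g
L = -1119 (L = -6 - 1113 = -1119)
X = -8 (X = 29 - 37 = -8)
P = -1/1176 (P = 1/(-1119 + (-31 - 1*26)) = 1/(-1119 + (-31 - 26)) = 1/(-1119 - 57) = 1/(-1176) = -1/1176 ≈ -0.00085034)
w = 128 (w = -8*(-16) = 128)
w - P = 128 - 1*(-1/1176) = 128 + 1/1176 = 150529/1176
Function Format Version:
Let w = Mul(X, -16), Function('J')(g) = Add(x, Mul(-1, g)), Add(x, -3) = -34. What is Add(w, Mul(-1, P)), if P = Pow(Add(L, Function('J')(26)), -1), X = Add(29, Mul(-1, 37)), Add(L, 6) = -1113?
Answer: Rational(150529, 1176) ≈ 128.00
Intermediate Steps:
x = -31 (x = Add(3, -34) = -31)
Function('J')(g) = Add(-31, Mul(-1, g))
L = -1119 (L = Add(-6, -1113) = -1119)
X = -8 (X = Add(29, -37) = -8)
P = Rational(-1, 1176) (P = Pow(Add(-1119, Add(-31, Mul(-1, 26))), -1) = Pow(Add(-1119, Add(-31, -26)), -1) = Pow(Add(-1119, -57), -1) = Pow(-1176, -1) = Rational(-1, 1176) ≈ -0.00085034)
w = 128 (w = Mul(-8, -16) = 128)
Add(w, Mul(-1, P)) = Add(128, Mul(-1, Rational(-1, 1176))) = Add(128, Rational(1, 1176)) = Rational(150529, 1176)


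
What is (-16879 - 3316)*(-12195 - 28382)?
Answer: 819452515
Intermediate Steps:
(-16879 - 3316)*(-12195 - 28382) = -20195*(-40577) = 819452515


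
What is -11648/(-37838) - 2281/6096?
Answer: -7651135/115330224 ≈ -0.066341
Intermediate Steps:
-11648/(-37838) - 2281/6096 = -11648*(-1/37838) - 2281*1/6096 = 5824/18919 - 2281/6096 = -7651135/115330224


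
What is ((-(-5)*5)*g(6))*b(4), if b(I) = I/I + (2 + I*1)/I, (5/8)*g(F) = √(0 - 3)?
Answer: 100*I*√3 ≈ 173.21*I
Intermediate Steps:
g(F) = 8*I*√3/5 (g(F) = 8*√(0 - 3)/5 = 8*√(-3)/5 = 8*(I*√3)/5 = 8*I*√3/5)
b(I) = 1 + (2 + I)/I
((-(-5)*5)*g(6))*b(4) = ((-(-5)*5)*(8*I*√3/5))*(2 + 2/4) = ((-5*(-5))*(8*I*√3/5))*(2 + 2*(¼)) = (25*(8*I*√3/5))*(2 + ½) = (40*I*√3)*(5/2) = 100*I*√3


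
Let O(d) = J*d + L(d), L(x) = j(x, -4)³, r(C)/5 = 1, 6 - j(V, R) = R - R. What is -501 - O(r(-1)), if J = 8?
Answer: -757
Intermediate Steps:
j(V, R) = 6 (j(V, R) = 6 - (R - R) = 6 - 1*0 = 6 + 0 = 6)
r(C) = 5 (r(C) = 5*1 = 5)
L(x) = 216 (L(x) = 6³ = 216)
O(d) = 216 + 8*d (O(d) = 8*d + 216 = 216 + 8*d)
-501 - O(r(-1)) = -501 - (216 + 8*5) = -501 - (216 + 40) = -501 - 1*256 = -501 - 256 = -757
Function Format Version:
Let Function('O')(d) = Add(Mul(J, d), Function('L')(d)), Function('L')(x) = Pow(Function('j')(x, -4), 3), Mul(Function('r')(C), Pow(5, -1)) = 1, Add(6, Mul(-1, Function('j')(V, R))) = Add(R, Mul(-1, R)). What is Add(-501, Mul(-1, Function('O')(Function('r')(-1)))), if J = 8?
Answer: -757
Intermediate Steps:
Function('j')(V, R) = 6 (Function('j')(V, R) = Add(6, Mul(-1, Add(R, Mul(-1, R)))) = Add(6, Mul(-1, 0)) = Add(6, 0) = 6)
Function('r')(C) = 5 (Function('r')(C) = Mul(5, 1) = 5)
Function('L')(x) = 216 (Function('L')(x) = Pow(6, 3) = 216)
Function('O')(d) = Add(216, Mul(8, d)) (Function('O')(d) = Add(Mul(8, d), 216) = Add(216, Mul(8, d)))
Add(-501, Mul(-1, Function('O')(Function('r')(-1)))) = Add(-501, Mul(-1, Add(216, Mul(8, 5)))) = Add(-501, Mul(-1, Add(216, 40))) = Add(-501, Mul(-1, 256)) = Add(-501, -256) = -757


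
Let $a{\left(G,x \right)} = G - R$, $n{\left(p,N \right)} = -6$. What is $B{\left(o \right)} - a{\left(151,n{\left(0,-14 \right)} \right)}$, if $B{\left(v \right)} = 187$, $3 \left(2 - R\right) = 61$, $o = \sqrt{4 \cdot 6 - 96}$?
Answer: $\frac{53}{3} \approx 17.667$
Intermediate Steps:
$o = 6 i \sqrt{2}$ ($o = \sqrt{24 - 96} = \sqrt{-72} = 6 i \sqrt{2} \approx 8.4853 i$)
$R = - \frac{55}{3}$ ($R = 2 - \frac{61}{3} = - \frac{55}{3} \approx -18.333$)
$a{\left(G,x \right)} = \frac{55}{3} + G$ ($a{\left(G,x \right)} = G - - \frac{55}{3} = G + \frac{55}{3} = \frac{55}{3} + G$)
$B{\left(o \right)} - a{\left(151,n{\left(0,-14 \right)} \right)} = 187 - \left(\frac{55}{3} + 151\right) = 187 - \frac{508}{3} = \frac{53}{3}$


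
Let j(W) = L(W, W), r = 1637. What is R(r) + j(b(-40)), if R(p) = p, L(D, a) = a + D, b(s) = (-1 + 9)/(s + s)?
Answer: 8184/5 ≈ 1636.8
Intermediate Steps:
b(s) = 4/s (b(s) = 8/((2*s)) = 8*(1/(2*s)) = 4/s)
L(D, a) = D + a
j(W) = 2*W (j(W) = W + W = 2*W)
R(r) + j(b(-40)) = 1637 + 2*(4/(-40)) = 1637 + 2*(4*(-1/40)) = 1637 + 2*(-1/10) = 1637 - 1/5 = 8184/5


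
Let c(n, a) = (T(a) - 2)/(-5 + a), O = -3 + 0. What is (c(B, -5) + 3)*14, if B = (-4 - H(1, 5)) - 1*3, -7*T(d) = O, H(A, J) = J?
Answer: 221/5 ≈ 44.200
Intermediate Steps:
O = -3
T(d) = 3/7 (T(d) = -⅐*(-3) = 3/7)
B = -12 (B = (-4 - 1*5) - 1*3 = (-4 - 5) - 3 = -9 - 3 = -12)
c(n, a) = -11/(7*(-5 + a)) (c(n, a) = (3/7 - 2)/(-5 + a) = -11/(7*(-5 + a)))
(c(B, -5) + 3)*14 = (-11/(-35 + 7*(-5)) + 3)*14 = (-11/(-35 - 35) + 3)*14 = (-11/(-70) + 3)*14 = (-11*(-1/70) + 3)*14 = (11/70 + 3)*14 = (221/70)*14 = 221/5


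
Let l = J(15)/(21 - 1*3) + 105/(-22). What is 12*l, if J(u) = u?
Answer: -520/11 ≈ -47.273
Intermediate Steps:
l = -130/33 (l = 15/(21 - 1*3) + 105/(-22) = 15/(21 - 3) + 105*(-1/22) = 15/18 - 105/22 = 15*(1/18) - 105/22 = ⅚ - 105/22 = -130/33 ≈ -3.9394)
12*l = 12*(-130/33) = -520/11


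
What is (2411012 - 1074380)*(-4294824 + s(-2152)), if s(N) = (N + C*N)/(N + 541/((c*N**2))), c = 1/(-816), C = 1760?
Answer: -3574416688543536492096/622911079 ≈ -5.7382e+12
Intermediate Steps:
c = -1/816 ≈ -0.0012255
s(N) = 1761*N/(N - 441456/N**2) (s(N) = (N + 1760*N)/(N + 541/((-N**2/816))) = (1761*N)/(N + 541*(-816/N**2)) = (1761*N)/(N - 441456/N**2) = 1761*N/(N - 441456/N**2))
(2411012 - 1074380)*(-4294824 + s(-2152)) = (2411012 - 1074380)*(-4294824 + 1761*(-2152)**3/(-441456 + (-2152)**3)) = 1336632*(-4294824 + 1761*(-9966135808)/(-441456 - 9966135808)) = 1336632*(-4294824 + 1761*(-9966135808)/(-9966577264)) = 1336632*(-4294824 + 1761*(-9966135808)*(-1/9966577264)) = 1336632*(-4294824 + 1096897822368/622911079) = 1336632*(-2674196554132728/622911079) = -3574416688543536492096/622911079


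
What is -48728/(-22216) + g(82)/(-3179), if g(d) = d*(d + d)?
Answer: -17981807/8828083 ≈ -2.0369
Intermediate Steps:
g(d) = 2*d² (g(d) = d*(2*d) = 2*d²)
-48728/(-22216) + g(82)/(-3179) = -48728/(-22216) + (2*82²)/(-3179) = -48728*(-1/22216) + (2*6724)*(-1/3179) = 6091/2777 + 13448*(-1/3179) = 6091/2777 - 13448/3179 = -17981807/8828083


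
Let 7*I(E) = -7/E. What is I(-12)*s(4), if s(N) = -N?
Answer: -1/3 ≈ -0.33333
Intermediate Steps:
I(E) = -1/E (I(E) = (-7/E)/7 = -1/E)
I(-12)*s(4) = (-1/(-12))*(-1*4) = -1*(-1/12)*(-4) = (1/12)*(-4) = -1/3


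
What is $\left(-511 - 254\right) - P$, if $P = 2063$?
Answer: $-2828$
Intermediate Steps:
$\left(-511 - 254\right) - P = \left(-511 - 254\right) - 2063 = -765 - 2063 = -2828$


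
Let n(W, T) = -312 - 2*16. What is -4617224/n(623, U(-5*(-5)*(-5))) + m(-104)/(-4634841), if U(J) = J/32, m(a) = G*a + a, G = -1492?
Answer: 20736478449/1544947 ≈ 13422.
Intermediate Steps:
m(a) = -1491*a (m(a) = -1492*a + a = -1491*a)
U(J) = J/32 (U(J) = J*(1/32) = J/32)
n(W, T) = -344 (n(W, T) = -312 - 32 = -344)
-4617224/n(623, U(-5*(-5)*(-5))) + m(-104)/(-4634841) = -4617224/(-344) - 1491*(-104)/(-4634841) = -4617224*(-1/344) + 155064*(-1/4634841) = 577153/43 - 51688/1544947 = 20736478449/1544947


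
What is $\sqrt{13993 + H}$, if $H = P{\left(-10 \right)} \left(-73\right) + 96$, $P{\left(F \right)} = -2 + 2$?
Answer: $\sqrt{14089} \approx 118.7$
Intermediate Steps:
$P{\left(F \right)} = 0$
$H = 96$ ($H = 0 \left(-73\right) + 96 = 0 + 96 = 96$)
$\sqrt{13993 + H} = \sqrt{13993 + 96} = \sqrt{14089}$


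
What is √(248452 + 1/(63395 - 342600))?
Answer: √19368182997196095/279205 ≈ 498.45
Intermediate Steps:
√(248452 + 1/(63395 - 342600)) = √(248452 + 1/(-279205)) = √(248452 - 1/279205) = √(69369040659/279205) = √19368182997196095/279205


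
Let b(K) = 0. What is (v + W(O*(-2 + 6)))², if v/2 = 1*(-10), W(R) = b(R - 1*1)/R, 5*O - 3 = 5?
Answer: 400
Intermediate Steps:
O = 8/5 (O = ⅗ + (⅕)*5 = ⅗ + 1 = 8/5 ≈ 1.6000)
W(R) = 0 (W(R) = 0/R = 0)
v = -20 (v = 2*(1*(-10)) = 2*(-10) = -20)
(v + W(O*(-2 + 6)))² = (-20 + 0)² = (-20)² = 400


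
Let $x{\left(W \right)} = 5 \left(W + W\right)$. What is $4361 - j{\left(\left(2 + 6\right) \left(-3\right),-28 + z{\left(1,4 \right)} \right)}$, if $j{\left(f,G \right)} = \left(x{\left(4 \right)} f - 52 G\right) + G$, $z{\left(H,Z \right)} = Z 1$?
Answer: $4097$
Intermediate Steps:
$z{\left(H,Z \right)} = Z$
$x{\left(W \right)} = 10 W$ ($x{\left(W \right)} = 5 \cdot 2 W = 10 W$)
$j{\left(f,G \right)} = - 51 G + 40 f$ ($j{\left(f,G \right)} = \left(10 \cdot 4 f - 52 G\right) + G = \left(40 f - 52 G\right) + G = \left(- 52 G + 40 f\right) + G = - 51 G + 40 f$)
$4361 - j{\left(\left(2 + 6\right) \left(-3\right),-28 + z{\left(1,4 \right)} \right)} = 4361 - \left(- 51 \left(-28 + 4\right) + 40 \left(2 + 6\right) \left(-3\right)\right) = 4361 - \left(\left(-51\right) \left(-24\right) + 40 \cdot 8 \left(-3\right)\right) = 4361 - \left(1224 + 40 \left(-24\right)\right) = 4361 - \left(1224 - 960\right) = 4361 - 264 = 4097$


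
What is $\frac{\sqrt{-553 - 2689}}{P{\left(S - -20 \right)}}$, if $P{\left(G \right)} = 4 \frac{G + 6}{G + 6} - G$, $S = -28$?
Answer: $\frac{i \sqrt{3242}}{12} \approx 4.7449 i$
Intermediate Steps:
$P{\left(G \right)} = 4 - G$ ($P{\left(G \right)} = 4 \frac{6 + G}{6 + G} - G = 4 \cdot 1 - G = 4 - G$)
$\frac{\sqrt{-553 - 2689}}{P{\left(S - -20 \right)}} = \frac{\sqrt{-553 - 2689}}{4 - \left(-28 - -20\right)} = \frac{\sqrt{-3242}}{4 - \left(-28 + 20\right)} = \frac{i \sqrt{3242}}{4 - -8} = \frac{i \sqrt{3242}}{4 + 8} = \frac{i \sqrt{3242}}{12}$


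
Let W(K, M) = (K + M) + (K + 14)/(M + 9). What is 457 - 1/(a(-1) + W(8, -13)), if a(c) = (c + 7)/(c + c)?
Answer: 12341/27 ≈ 457.07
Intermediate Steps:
W(K, M) = K + M + (14 + K)/(9 + M) (W(K, M) = (K + M) + (14 + K)/(9 + M) = K + M + (14 + K)/(9 + M))
a(c) = (7 + c)/(2*c) (a(c) = (7 + c)/((2*c)) = (7 + c)*(1/(2*c)) = (7 + c)/(2*c))
457 - 1/(a(-1) + W(8, -13)) = 457 - 1/((1/2)*(7 - 1)/(-1) + (14 + (-13)**2 + 9*(-13) + 10*8 + 8*(-13))/(9 - 13)) = 457 - 1/((1/2)*(-1)*6 + (14 + 169 - 117 + 80 - 104)/(-4)) = 457 - 1/(-3 - 1/4*42) = 457 - 1/(-3 - 21/2) = 457 - 1/(-27/2) = 457 - 1*(-2/27) = 457 + 2/27 = 12341/27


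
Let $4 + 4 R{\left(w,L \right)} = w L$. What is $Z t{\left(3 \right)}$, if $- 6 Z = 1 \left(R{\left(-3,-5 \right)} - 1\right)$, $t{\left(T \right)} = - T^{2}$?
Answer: $\frac{21}{8} \approx 2.625$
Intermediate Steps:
$R{\left(w,L \right)} = -1 + \frac{L w}{4}$ ($R{\left(w,L \right)} = -1 + \frac{w L}{4} = -1 + \frac{L w}{4}$)
$Z = - \frac{7}{24}$ ($Z = - \frac{1 \left(\left(-1 + \frac{1}{4} \left(-5\right) \left(-3\right)\right) - 1\right)}{6} = - \frac{1 \left(\left(-1 + \frac{15}{4}\right) - 1\right)}{6} = - \frac{1 \left(\frac{11}{4} - 1\right)}{6} = - \frac{1 \cdot \frac{7}{4}}{6} = \left(- \frac{1}{6}\right) \frac{7}{4} = - \frac{7}{24} \approx -0.29167$)
$Z t{\left(3 \right)} = - \frac{7 \left(- 3^{2}\right)}{24} = - \frac{7 \left(\left(-1\right) 9\right)}{24} = \left(- \frac{7}{24}\right) \left(-9\right) = \frac{21}{8}$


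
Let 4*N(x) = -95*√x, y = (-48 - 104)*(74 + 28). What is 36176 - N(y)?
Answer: 36176 + 95*I*√969 ≈ 36176.0 + 2957.2*I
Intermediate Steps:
y = -15504 (y = -152*102 = -15504)
N(x) = -95*√x/4 (N(x) = (-95*√x)/4 = -95*√x/4)
36176 - N(y) = 36176 - (-95)*√(-15504)/4 = 36176 - (-95)*4*I*√969/4 = 36176 - (-95)*I*√969 = 36176 + 95*I*√969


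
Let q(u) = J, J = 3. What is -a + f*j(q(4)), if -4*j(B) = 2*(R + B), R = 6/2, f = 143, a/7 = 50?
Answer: -779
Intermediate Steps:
a = 350 (a = 7*50 = 350)
R = 3 (R = 6*(1/2) = 3)
q(u) = 3
j(B) = -3/2 - B/2 (j(B) = -(3 + B)/2 = -(6 + 2*B)/4 = -3/2 - B/2)
-a + f*j(q(4)) = -1*350 + 143*(-3/2 - 1/2*3) = -350 + 143*(-3/2 - 3/2) = -350 + 143*(-3) = -350 - 429 = -779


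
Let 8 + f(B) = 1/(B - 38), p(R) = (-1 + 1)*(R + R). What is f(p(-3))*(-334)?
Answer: 50935/19 ≈ 2680.8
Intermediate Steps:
p(R) = 0 (p(R) = 0*(2*R) = 0)
f(B) = -8 + 1/(-38 + B) (f(B) = -8 + 1/(B - 38) = -8 + 1/(-38 + B))
f(p(-3))*(-334) = ((305 - 8*0)/(-38 + 0))*(-334) = ((305 + 0)/(-38))*(-334) = -1/38*305*(-334) = -305/38*(-334) = 50935/19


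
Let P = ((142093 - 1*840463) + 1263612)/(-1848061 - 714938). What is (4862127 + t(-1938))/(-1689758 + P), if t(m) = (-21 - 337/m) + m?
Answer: -618997506577361/215209862665128 ≈ -2.8763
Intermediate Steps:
P = -188414/854333 (P = ((142093 - 840463) + 1263612)/(-2562999) = (-698370 + 1263612)*(-1/2562999) = 565242*(-1/2562999) = -188414/854333 ≈ -0.22054)
t(m) = -21 + m - 337/m
(4862127 + t(-1938))/(-1689758 + P) = (4862127 + (-21 - 1938 - 337/(-1938)))/(-1689758 - 188414/854333) = (4862127 + (-21 - 1938 - 337*(-1/1938)))/(-1443616209828/854333) = (4862127 + (-21 - 1938 + 337/1938))*(-854333/1443616209828) = (4862127 - 3796205/1938)*(-854333/1443616209828) = (9419005921/1938)*(-854333/1443616209828) = -618997506577361/215209862665128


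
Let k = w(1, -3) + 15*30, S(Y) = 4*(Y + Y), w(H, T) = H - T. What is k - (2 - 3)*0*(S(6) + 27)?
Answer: 454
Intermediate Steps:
S(Y) = 8*Y (S(Y) = 4*(2*Y) = 8*Y)
k = 454 (k = (1 - 1*(-3)) + 15*30 = (1 + 3) + 450 = 4 + 450 = 454)
k - (2 - 3)*0*(S(6) + 27) = 454 - (2 - 3)*0*(8*6 + 27) = 454 - (-1*0)*(48 + 27) = 454 - 0*75 = 454 - 1*0 = 454 + 0 = 454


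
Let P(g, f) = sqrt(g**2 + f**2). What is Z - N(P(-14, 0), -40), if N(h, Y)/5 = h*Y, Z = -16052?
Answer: -13252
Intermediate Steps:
P(g, f) = sqrt(f**2 + g**2)
N(h, Y) = 5*Y*h (N(h, Y) = 5*(h*Y) = 5*(Y*h) = 5*Y*h)
Z - N(P(-14, 0), -40) = -16052 - 5*(-40)*sqrt(0**2 + (-14)**2) = -16052 - 5*(-40)*sqrt(0 + 196) = -16052 - 5*(-40)*sqrt(196) = -16052 - 5*(-40)*14 = -16052 - 1*(-2800) = -16052 + 2800 = -13252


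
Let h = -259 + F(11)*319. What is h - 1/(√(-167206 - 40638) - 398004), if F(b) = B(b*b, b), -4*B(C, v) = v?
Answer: -179990398602921/158407391860 + I*√51961/79203695930 ≈ -1136.3 + 2.878e-9*I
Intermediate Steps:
B(C, v) = -v/4
F(b) = -b/4
h = -4545/4 (h = -259 - ¼*11*319 = -259 - 11/4*319 = -259 - 3509/4 = -4545/4 ≈ -1136.3)
h - 1/(√(-167206 - 40638) - 398004) = -4545/4 - 1/(√(-167206 - 40638) - 398004) = -4545/4 - 1/(√(-207844) - 398004) = -4545/4 - 1/(2*I*√51961 - 398004) = -4545/4 - 1/(-398004 + 2*I*√51961)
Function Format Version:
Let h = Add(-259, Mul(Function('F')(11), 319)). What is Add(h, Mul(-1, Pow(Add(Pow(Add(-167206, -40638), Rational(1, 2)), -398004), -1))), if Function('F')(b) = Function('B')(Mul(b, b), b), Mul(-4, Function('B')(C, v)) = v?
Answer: Add(Rational(-179990398602921, 158407391860), Mul(Rational(1, 79203695930), I, Pow(51961, Rational(1, 2)))) ≈ Add(-1136.3, Mul(2.8780e-9, I))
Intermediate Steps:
Function('B')(C, v) = Mul(Rational(-1, 4), v)
Function('F')(b) = Mul(Rational(-1, 4), b)
h = Rational(-4545, 4) (h = Add(-259, Mul(Mul(Rational(-1, 4), 11), 319)) = Add(-259, Mul(Rational(-11, 4), 319)) = Add(-259, Rational(-3509, 4)) = Rational(-4545, 4) ≈ -1136.3)
Add(h, Mul(-1, Pow(Add(Pow(Add(-167206, -40638), Rational(1, 2)), -398004), -1))) = Add(Rational(-4545, 4), Mul(-1, Pow(Add(Pow(Add(-167206, -40638), Rational(1, 2)), -398004), -1))) = Add(Rational(-4545, 4), Mul(-1, Pow(Add(Pow(-207844, Rational(1, 2)), -398004), -1))) = Add(Rational(-4545, 4), Mul(-1, Pow(Add(Mul(2, I, Pow(51961, Rational(1, 2))), -398004), -1))) = Add(Rational(-4545, 4), Mul(-1, Pow(Add(-398004, Mul(2, I, Pow(51961, Rational(1, 2)))), -1)))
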